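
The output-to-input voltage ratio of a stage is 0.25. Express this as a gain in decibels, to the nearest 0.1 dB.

Voltage ratio → dB uses the 20·log₁₀ form:
20·log₁₀(0.25) = -12.0 dB.

-12.0 dB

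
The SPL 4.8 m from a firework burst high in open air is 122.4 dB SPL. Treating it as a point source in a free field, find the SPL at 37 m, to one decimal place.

Inverse-square spreading gives ΔL = −20·log₁₀(d₂/d₁).
ΔL = −20·log₁₀(37/4.8) = -17.74 dB, so L₂ = 122.4 + (-17.74) = 104.7 dB SPL.

104.7 dB SPL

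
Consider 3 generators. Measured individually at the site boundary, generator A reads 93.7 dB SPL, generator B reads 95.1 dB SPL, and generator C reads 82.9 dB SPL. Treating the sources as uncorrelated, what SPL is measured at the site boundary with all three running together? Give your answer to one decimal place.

Uncorrelated sources add in intensity (power), not in dB.
L_total = 10·log₁₀(10^(93.7/10) + 10^(95.1/10) + 10^(82.9/10)) = 10·log₁₀(5775000000) = 97.6 dB SPL.

97.6 dB SPL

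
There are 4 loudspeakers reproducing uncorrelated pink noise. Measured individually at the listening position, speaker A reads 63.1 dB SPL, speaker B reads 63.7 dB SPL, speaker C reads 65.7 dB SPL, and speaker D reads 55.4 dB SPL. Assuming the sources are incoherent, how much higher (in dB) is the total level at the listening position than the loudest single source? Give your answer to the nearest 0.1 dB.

Uncorrelated sources add in intensity (power), not in dB.
L_total = 10·log₁₀(10^(63.1/10) + 10^(63.7/10) + 10^(65.7/10) + 10^(55.4/10)) = 69.27 dB SPL.
Excess over the loudest (65.7 dB): 69.27 − 65.7 = 3.6 dB.

3.6 dB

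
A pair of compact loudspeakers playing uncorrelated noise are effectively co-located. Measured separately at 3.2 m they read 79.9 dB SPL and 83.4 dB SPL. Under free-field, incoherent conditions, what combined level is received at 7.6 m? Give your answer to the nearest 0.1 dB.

Combined at 3.2 m: 10·log₁₀(10^(79.9/10)+10^(83.4/10)) = 85.00 dB SPL.
Then apply −20·log₁₀(7.6/3.2) = -7.51 dB → 77.5 dB SPL.

77.5 dB SPL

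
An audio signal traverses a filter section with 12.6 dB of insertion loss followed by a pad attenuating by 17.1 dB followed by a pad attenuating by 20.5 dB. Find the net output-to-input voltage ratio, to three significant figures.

0.00309

Net gain = (−12.6) + (−17.1) + (−20.5) = -50.2 dB.
Voltage ratio = 10^(-50.2/20) = 0.00309.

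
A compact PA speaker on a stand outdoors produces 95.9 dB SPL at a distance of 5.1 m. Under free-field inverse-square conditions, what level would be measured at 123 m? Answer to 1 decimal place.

Free-field point source: level drops by 20·log₁₀ of the distance ratio.
ΔL = −20·log₁₀(123/5.1) = -27.65 dB, so L₂ = 95.9 + (-27.65) = 68.3 dB SPL.

68.3 dB SPL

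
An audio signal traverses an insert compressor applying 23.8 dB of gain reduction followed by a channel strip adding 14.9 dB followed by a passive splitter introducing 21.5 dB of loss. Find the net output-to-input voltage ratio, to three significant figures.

0.0302

Net gain = (−23.8) + 14.9 + (−21.5) = -30.4 dB.
Voltage ratio = 10^(-30.4/20) = 0.0302.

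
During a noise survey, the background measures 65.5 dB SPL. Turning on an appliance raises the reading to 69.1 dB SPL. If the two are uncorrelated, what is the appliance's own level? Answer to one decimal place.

66.6 dB SPL

Subtract intensities: L_src = 10·log₁₀(10^(L_total/10) − 10^(L_bg/10)).
L_src = 10·log₁₀(10^(69.1/10) − 10^(65.5/10)) = 10·log₁₀(4580000) = 66.6 dB SPL.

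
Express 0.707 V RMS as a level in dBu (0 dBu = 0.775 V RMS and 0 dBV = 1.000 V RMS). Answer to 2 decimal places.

-0.80 dBu

dBu = 20·log₁₀(V / 0.775 V).
20·log₁₀(0.707/0.775) = -0.80 dBu.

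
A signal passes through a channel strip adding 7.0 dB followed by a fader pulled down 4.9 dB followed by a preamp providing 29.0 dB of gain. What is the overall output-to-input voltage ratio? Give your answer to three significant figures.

Net gain = 7.0 + (−4.9) + 29.0 = 31.1 dB.
Voltage ratio = 10^(31.1/20) = 35.9.

35.9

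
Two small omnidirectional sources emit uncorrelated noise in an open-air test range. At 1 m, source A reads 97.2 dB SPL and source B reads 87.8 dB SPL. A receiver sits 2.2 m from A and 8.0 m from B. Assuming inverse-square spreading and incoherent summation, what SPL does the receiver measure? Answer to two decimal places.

At the listener: L_A = 97.2 − 20·log₁₀(2.2) = 90.352 dB; L_B = 87.8 − 20·log₁₀(8.0) = 69.738 dB.
Combined: 10·log₁₀(10^(90.352/10)+10^(69.738/10)) = 90.39 dB SPL.

90.39 dB SPL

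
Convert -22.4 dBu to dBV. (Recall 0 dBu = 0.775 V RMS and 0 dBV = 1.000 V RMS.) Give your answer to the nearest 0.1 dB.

The offset between the scales is 20·log₁₀(0.775/1.000) = −2.214 dB.
So dBV = -22.4 − 2.214 = -24.6 dBV.

-24.6 dBV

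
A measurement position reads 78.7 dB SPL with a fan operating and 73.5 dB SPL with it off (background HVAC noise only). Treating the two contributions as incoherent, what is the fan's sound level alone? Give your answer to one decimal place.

77.1 dB SPL

Background correction is a power subtraction:
L_src = 10·log₁₀(10^(78.7/10) − 10^(73.5/10)) = 10·log₁₀(51740000) = 77.1 dB SPL.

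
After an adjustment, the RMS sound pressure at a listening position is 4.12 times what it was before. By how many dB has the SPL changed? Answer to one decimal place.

12.3 dB

Sound pressure is an amplitude quantity: ΔL = 20·log₁₀(p₂/p₁).
20·log₁₀(4.12) = 12.3 dB.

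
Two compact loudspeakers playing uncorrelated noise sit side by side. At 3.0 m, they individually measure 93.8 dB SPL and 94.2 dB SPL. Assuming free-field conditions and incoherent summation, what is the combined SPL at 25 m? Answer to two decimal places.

Combined at 3.0 m: 10·log₁₀(10^(93.8/10)+10^(94.2/10)) = 97.015 dB SPL.
Then apply −20·log₁₀(25/3.0) = -18.416 dB → 78.60 dB SPL.

78.60 dB SPL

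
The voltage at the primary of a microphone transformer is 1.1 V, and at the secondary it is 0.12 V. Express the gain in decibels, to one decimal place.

Voltage ratio → dB uses the 20·log₁₀ form:
20·log₁₀(0.12/1.1) = 20·log₁₀(0.1091) = -19.2 dB.

-19.2 dB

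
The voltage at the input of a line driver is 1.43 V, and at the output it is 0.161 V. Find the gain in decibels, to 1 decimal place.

-19.0 dB

Voltage is an amplitude quantity, so gain = 20·log₁₀(V_out/V_in).
20·log₁₀(0.161/1.43) = 20·log₁₀(0.1126) = -19.0 dB.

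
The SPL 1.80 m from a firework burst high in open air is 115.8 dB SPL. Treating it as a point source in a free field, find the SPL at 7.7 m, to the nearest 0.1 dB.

103.2 dB SPL

Inverse-square spreading gives ΔL = −20·log₁₀(d₂/d₁).
ΔL = −20·log₁₀(7.7/1.80) = -12.62 dB, so L₂ = 115.8 + (-12.62) = 103.2 dB SPL.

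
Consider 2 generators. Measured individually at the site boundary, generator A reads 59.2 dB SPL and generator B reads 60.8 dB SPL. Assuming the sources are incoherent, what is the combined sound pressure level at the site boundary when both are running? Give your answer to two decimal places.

Add the sources as powers (linear), then convert back to dB:
L_total = 10·log₁₀(10^(59.2/10) + 10^(60.8/10)) = 10·log₁₀(2034000) = 63.08 dB SPL.

63.08 dB SPL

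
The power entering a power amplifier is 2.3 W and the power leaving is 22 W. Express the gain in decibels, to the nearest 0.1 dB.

9.8 dB

Power is a power quantity, so gain = 10·log₁₀(P_out/P_in).
10·log₁₀(22/2.3) = 10·log₁₀(9.565) = 9.8 dB.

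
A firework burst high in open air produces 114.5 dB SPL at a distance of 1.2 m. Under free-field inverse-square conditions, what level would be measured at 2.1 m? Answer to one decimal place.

109.6 dB SPL

Free-field point source: level drops by 20·log₁₀ of the distance ratio.
ΔL = −20·log₁₀(2.1/1.2) = -4.86 dB, so L₂ = 114.5 + (-4.86) = 109.6 dB SPL.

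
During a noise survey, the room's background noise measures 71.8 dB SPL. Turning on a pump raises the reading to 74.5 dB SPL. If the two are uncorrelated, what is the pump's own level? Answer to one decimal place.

Subtract intensities: L_src = 10·log₁₀(10^(L_total/10) − 10^(L_bg/10)).
L_src = 10·log₁₀(10^(74.5/10) − 10^(71.8/10)) = 10·log₁₀(13050000) = 71.2 dB SPL.

71.2 dB SPL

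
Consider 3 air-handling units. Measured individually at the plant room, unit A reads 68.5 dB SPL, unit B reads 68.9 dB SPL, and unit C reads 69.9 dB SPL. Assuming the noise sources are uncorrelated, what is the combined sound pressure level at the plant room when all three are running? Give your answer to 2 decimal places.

73.91 dB SPL

Add the sources as powers (linear), then convert back to dB:
L_total = 10·log₁₀(10^(68.5/10) + 10^(68.9/10) + 10^(69.9/10)) = 10·log₁₀(24610000) = 73.91 dB SPL.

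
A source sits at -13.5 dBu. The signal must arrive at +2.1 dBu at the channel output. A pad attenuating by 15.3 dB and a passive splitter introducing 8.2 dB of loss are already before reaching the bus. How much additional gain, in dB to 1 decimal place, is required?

The required make-up gain is the shortfall in the dB sum.
G = +2.1 − (-13.5) + 15.3 + 8.2 = 39.1 dB.

39.1 dB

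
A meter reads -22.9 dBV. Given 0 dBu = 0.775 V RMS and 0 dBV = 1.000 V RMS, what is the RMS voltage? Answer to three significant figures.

0.0716 V

V = 1.000 V × 10^(-22.9/20).
= 1.000 × 0.07161 = 0.0716 V.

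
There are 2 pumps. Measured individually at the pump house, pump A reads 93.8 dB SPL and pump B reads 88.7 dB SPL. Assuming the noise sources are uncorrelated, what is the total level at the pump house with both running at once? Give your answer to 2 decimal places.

94.97 dB SPL

Incoherent sources sum as intensities:
L_total = 10·log₁₀(10^(93.8/10) + 10^(88.7/10)) = 10·log₁₀(3140000000) = 94.97 dB SPL.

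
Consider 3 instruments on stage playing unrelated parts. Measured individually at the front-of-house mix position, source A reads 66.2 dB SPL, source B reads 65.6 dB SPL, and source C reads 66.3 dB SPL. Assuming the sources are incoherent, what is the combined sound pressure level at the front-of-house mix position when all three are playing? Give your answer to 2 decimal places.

70.82 dB SPL

Uncorrelated sources add in intensity (power), not in dB.
L_total = 10·log₁₀(10^(66.2/10) + 10^(65.6/10) + 10^(66.3/10)) = 10·log₁₀(12070000) = 70.82 dB SPL.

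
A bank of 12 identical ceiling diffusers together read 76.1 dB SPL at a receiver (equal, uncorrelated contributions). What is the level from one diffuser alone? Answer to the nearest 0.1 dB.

12 equal incoherent sources add 10·log₁₀(12) = 10.79 dB over one source.
L_one = 76.1 − 10.79 = 65.3 dB SPL.

65.3 dB SPL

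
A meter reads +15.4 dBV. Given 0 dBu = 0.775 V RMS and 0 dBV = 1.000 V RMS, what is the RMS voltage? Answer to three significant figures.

V = 1.000 V × 10^(+15.4/20).
= 1.000 × 5.888 = 5.89 V.

5.89 V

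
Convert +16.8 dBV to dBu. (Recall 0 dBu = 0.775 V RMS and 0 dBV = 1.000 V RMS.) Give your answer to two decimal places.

+19.01 dBu

The offset between the scales is 20·log₁₀(0.775/1.000) = −2.214 dB.
So dBu = +16.8 + 2.214 = +19.01 dBu.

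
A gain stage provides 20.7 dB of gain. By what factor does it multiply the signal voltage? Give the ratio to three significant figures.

10.8

Voltage ratio = 10^(dB/20).
10^(20.7/20) = 10^(1.035) = 10.8.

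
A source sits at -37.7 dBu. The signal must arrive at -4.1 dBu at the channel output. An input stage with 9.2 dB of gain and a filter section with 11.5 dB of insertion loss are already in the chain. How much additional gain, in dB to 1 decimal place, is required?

35.9 dB

The required make-up gain is the shortfall in the dB sum.
G = -4.1 − (-37.7) − 9.2 + 11.5 = 35.9 dB.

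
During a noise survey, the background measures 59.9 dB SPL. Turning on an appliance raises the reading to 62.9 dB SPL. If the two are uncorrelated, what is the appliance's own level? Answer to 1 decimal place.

59.9 dB SPL

Background correction is a power subtraction:
L_src = 10·log₁₀(10^(62.9/10) − 10^(59.9/10)) = 10·log₁₀(972600) = 59.9 dB SPL.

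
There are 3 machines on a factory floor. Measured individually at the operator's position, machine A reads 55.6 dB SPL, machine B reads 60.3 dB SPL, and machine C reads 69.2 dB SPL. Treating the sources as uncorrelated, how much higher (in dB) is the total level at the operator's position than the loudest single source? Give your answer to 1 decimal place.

0.7 dB

Uncorrelated sources add in intensity (power), not in dB.
L_total = 10·log₁₀(10^(55.6/10) + 10^(60.3/10) + 10^(69.2/10)) = 69.89 dB SPL.
Excess over the loudest (69.2 dB): 69.89 − 69.2 = 0.7 dB.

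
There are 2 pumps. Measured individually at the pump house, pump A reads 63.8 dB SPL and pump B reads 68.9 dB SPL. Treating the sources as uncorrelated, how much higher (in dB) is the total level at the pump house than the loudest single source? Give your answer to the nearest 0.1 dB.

1.2 dB

Add the sources as powers (linear), then convert back to dB:
L_total = 10·log₁₀(10^(63.8/10) + 10^(68.9/10)) = 70.07 dB SPL.
Excess over the loudest (68.9 dB): 70.07 − 68.9 = 1.2 dB.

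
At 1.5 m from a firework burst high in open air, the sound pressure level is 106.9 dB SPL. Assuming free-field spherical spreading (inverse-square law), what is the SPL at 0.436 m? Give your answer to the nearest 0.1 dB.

117.6 dB SPL

For a point source in a free field, ΔL = −20·log₁₀(d₂/d₁).
ΔL = −20·log₁₀(0.436/1.5) = 10.73 dB, so L₂ = 106.9 + (10.73) = 117.6 dB SPL.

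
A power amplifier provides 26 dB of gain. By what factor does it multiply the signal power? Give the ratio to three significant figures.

398

Power ratio = 10^(dB/10).
10^(26/10) = 10^(2.600) = 398.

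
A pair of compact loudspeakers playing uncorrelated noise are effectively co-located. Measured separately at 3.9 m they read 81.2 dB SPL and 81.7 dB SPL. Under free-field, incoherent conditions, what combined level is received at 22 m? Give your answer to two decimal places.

69.44 dB SPL

Combined at 3.9 m: 10·log₁₀(10^(81.2/10)+10^(81.7/10)) = 84.467 dB SPL.
Then apply −20·log₁₀(22/3.9) = -15.027 dB → 69.44 dB SPL.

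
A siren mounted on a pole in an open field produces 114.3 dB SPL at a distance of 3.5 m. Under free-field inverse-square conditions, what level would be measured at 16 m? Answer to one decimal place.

101.1 dB SPL

Inverse-square spreading gives ΔL = −20·log₁₀(d₂/d₁).
ΔL = −20·log₁₀(16/3.5) = -13.20 dB, so L₂ = 114.3 + (-13.20) = 101.1 dB SPL.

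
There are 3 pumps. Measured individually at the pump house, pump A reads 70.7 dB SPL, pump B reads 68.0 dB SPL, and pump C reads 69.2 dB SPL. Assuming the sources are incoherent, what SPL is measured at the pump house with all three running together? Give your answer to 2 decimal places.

74.21 dB SPL

Incoherent sources sum as intensities:
L_total = 10·log₁₀(10^(70.7/10) + 10^(68.0/10) + 10^(69.2/10)) = 10·log₁₀(26380000) = 74.21 dB SPL.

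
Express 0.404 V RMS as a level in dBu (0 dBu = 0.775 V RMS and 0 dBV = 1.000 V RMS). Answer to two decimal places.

dBu = 20·log₁₀(V / 0.775 V).
20·log₁₀(0.404/0.775) = -5.66 dBu.

-5.66 dBu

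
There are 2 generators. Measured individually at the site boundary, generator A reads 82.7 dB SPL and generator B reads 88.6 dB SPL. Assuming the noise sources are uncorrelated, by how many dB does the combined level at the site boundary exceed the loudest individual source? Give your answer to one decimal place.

1.0 dB

Add the sources as powers (linear), then convert back to dB:
L_total = 10·log₁₀(10^(82.7/10) + 10^(88.6/10)) = 89.59 dB SPL.
Excess over the loudest (88.6 dB): 89.59 − 88.6 = 1.0 dB.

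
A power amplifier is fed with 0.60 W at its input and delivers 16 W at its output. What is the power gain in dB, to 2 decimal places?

For a power ratio, dB = 10·log₁₀(P₂/P₁).
10·log₁₀(16/0.60) = 10·log₁₀(26.67) = 14.26 dB.

14.26 dB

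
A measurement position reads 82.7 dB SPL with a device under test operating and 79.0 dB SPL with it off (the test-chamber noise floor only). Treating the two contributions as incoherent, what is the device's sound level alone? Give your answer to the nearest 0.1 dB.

Subtract intensities: L_src = 10·log₁₀(10^(L_total/10) − 10^(L_bg/10)).
L_src = 10·log₁₀(10^(82.7/10) − 10^(79.0/10)) = 10·log₁₀(106800000) = 80.3 dB SPL.

80.3 dB SPL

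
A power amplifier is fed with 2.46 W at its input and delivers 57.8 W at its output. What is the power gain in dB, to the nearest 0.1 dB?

13.7 dB

Power ratio → dB uses the 10·log₁₀ form:
10·log₁₀(57.8/2.46) = 10·log₁₀(23.50) = 13.7 dB.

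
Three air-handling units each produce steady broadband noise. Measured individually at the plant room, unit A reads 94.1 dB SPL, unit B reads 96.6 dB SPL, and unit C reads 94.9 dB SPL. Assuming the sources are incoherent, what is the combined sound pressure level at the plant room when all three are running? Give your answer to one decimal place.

Uncorrelated sources add in intensity (power), not in dB.
L_total = 10·log₁₀(10^(94.1/10) + 10^(96.6/10) + 10^(94.9/10)) = 10·log₁₀(10232000000) = 100.1 dB SPL.

100.1 dB SPL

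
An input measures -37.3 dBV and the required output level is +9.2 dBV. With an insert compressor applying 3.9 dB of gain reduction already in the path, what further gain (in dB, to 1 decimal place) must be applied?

50.4 dB

The required make-up gain is the shortfall in the dB sum.
G = +9.2 − (-37.3) + 3.9 = 50.4 dB.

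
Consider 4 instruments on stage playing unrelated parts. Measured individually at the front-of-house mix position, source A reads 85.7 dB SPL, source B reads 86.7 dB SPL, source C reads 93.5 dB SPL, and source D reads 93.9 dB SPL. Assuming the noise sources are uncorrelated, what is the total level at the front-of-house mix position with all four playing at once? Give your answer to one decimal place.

Uncorrelated sources add in intensity (power), not in dB.
L_total = 10·log₁₀(10^(85.7/10) + 10^(86.7/10) + 10^(93.5/10) + 10^(93.9/10)) = 10·log₁₀(5533000000) = 97.4 dB SPL.

97.4 dB SPL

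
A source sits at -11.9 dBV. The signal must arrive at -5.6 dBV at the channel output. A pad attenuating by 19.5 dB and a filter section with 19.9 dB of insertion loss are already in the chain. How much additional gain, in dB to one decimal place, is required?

The required make-up gain is the shortfall in the dB sum.
G = -5.6 − (-11.9) + 19.5 + 19.9 = 45.7 dB.

45.7 dB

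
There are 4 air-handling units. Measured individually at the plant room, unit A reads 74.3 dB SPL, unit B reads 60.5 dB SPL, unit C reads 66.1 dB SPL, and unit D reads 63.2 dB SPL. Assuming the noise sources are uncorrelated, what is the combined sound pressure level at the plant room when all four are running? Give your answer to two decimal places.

Add the sources as powers (linear), then convert back to dB:
L_total = 10·log₁₀(10^(74.3/10) + 10^(60.5/10) + 10^(66.1/10) + 10^(63.2/10)) = 10·log₁₀(34200000) = 75.34 dB SPL.

75.34 dB SPL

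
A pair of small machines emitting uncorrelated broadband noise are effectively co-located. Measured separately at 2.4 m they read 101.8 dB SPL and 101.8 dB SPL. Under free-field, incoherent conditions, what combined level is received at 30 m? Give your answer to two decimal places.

82.87 dB SPL

Combined at 2.4 m: 10·log₁₀(10^(101.8/10)+10^(101.8/10)) = 104.810 dB SPL.
Then apply −20·log₁₀(30/2.4) = -21.938 dB → 82.87 dB SPL.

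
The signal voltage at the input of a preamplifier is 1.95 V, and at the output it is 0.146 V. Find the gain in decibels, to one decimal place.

-22.5 dB

Voltage ratio → dB uses the 20·log₁₀ form:
20·log₁₀(0.146/1.95) = 20·log₁₀(0.07487) = -22.5 dB.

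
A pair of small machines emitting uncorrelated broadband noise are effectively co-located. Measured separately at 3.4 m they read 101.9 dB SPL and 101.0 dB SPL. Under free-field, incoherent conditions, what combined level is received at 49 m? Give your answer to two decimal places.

Combined at 3.4 m: 10·log₁₀(10^(101.9/10)+10^(101.0/10)) = 104.484 dB SPL.
Then apply −20·log₁₀(49/3.4) = -23.174 dB → 81.31 dB SPL.

81.31 dB SPL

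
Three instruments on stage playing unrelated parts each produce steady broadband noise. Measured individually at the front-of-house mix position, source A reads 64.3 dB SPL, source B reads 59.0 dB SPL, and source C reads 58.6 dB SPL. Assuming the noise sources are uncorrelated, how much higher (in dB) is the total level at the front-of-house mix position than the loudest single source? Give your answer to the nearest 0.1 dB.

1.9 dB

Add the sources as powers (linear), then convert back to dB:
L_total = 10·log₁₀(10^(64.3/10) + 10^(59.0/10) + 10^(58.6/10)) = 66.24 dB SPL.
Excess over the loudest (64.3 dB): 66.24 − 64.3 = 1.9 dB.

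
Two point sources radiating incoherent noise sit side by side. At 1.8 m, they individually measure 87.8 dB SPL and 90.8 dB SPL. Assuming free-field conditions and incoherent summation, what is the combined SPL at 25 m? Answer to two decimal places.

Combined at 1.8 m: 10·log₁₀(10^(87.8/10)+10^(90.8/10)) = 92.564 dB SPL.
Then apply −20·log₁₀(25/1.8) = -22.853 dB → 69.71 dB SPL.

69.71 dB SPL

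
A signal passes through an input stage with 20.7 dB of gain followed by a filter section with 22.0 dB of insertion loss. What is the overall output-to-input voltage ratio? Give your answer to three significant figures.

0.861

Net gain = 20.7 + (−22.0) = -1.3 dB.
Voltage ratio = 10^(-1.3/20) = 0.861.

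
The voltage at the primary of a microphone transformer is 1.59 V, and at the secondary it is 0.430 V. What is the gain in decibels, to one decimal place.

-11.4 dB

Voltage is an amplitude quantity, so gain = 20·log₁₀(V_out/V_in).
20·log₁₀(0.430/1.59) = 20·log₁₀(0.2704) = -11.4 dB.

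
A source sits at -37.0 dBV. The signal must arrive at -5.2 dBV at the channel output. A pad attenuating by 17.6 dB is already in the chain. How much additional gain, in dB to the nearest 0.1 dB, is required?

49.4 dB

The required make-up gain is the shortfall in the dB sum.
G = -5.2 − (-37.0) + 17.6 = 49.4 dB.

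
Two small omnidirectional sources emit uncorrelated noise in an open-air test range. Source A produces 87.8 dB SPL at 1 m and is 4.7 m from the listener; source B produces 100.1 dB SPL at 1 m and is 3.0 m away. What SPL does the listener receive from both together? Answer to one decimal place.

At the listener: L_A = 87.8 − 20·log₁₀(4.7) = 74.36 dB; L_B = 100.1 − 20·log₁₀(3.0) = 90.56 dB.
Combined: 10·log₁₀(10^(74.36/10)+10^(90.56/10)) = 90.7 dB SPL.

90.7 dB SPL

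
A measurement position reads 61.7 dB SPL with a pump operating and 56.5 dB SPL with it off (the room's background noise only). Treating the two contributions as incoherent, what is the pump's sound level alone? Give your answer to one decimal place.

60.1 dB SPL

Remove the background by subtracting linear intensities:
L_src = 10·log₁₀(10^(61.7/10) − 10^(56.5/10)) = 10·log₁₀(1032000) = 60.1 dB SPL.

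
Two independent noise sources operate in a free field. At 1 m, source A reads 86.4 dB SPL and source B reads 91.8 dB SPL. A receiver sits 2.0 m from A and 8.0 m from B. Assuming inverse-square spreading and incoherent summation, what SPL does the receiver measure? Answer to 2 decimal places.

81.23 dB SPL

At the listener: L_A = 86.4 − 20·log₁₀(2.0) = 80.379 dB; L_B = 91.8 − 20·log₁₀(8.0) = 73.738 dB.
Combined: 10·log₁₀(10^(80.379/10)+10^(73.738/10)) = 81.23 dB SPL.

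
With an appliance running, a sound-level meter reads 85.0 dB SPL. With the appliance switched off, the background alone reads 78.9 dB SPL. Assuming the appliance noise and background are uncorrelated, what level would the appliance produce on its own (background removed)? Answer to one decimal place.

83.8 dB SPL

Background correction is a power subtraction:
L_src = 10·log₁₀(10^(85.0/10) − 10^(78.9/10)) = 10·log₁₀(238600000) = 83.8 dB SPL.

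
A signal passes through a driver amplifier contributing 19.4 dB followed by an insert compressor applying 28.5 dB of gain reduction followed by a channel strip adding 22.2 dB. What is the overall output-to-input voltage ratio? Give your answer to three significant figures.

Net gain = 19.4 + (−28.5) + 22.2 = 13.1 dB.
Voltage ratio = 10^(13.1/20) = 4.52.

4.52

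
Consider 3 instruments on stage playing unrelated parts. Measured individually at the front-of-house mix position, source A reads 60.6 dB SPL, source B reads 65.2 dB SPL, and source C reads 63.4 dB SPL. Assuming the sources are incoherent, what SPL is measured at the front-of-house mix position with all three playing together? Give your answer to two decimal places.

68.23 dB SPL

Incoherent sources sum as intensities:
L_total = 10·log₁₀(10^(60.6/10) + 10^(65.2/10) + 10^(63.4/10)) = 10·log₁₀(6647000) = 68.23 dB SPL.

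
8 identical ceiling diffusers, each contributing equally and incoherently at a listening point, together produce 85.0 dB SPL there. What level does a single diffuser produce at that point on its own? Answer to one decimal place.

76.0 dB SPL

8 equal incoherent sources add 10·log₁₀(8) = 9.03 dB over one source.
L_one = 85.0 − 9.03 = 76.0 dB SPL.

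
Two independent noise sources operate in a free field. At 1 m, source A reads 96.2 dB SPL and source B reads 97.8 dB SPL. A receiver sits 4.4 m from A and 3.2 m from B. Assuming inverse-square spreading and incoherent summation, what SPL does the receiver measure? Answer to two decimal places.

At the listener: L_A = 96.2 − 20·log₁₀(4.4) = 83.331 dB; L_B = 97.8 − 20·log₁₀(3.2) = 87.697 dB.
Combined: 10·log₁₀(10^(83.331/10)+10^(87.697/10)) = 89.05 dB SPL.

89.05 dB SPL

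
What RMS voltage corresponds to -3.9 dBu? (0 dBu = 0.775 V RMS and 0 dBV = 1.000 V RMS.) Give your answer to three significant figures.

0.495 V

V = 0.775 V × 10^(-3.9/20).
= 0.775 × 0.6383 = 0.495 V.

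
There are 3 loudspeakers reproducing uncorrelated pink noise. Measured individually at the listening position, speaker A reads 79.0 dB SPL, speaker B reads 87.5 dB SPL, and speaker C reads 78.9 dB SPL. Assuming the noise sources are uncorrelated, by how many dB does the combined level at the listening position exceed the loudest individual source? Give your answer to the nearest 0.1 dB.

1.1 dB

Incoherent sources sum as intensities:
L_total = 10·log₁₀(10^(79.0/10) + 10^(87.5/10) + 10^(78.9/10)) = 88.57 dB SPL.
Excess over the loudest (87.5 dB): 88.57 − 87.5 = 1.1 dB.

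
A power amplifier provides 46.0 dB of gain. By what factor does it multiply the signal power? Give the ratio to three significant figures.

39800

Power ratio = 10^(dB/10).
10^(46.0/10) = 10^(4.600) = 39800.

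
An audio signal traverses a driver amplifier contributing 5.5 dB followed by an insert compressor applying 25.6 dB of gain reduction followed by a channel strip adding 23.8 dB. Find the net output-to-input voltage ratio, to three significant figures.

Net gain = 5.5 + (−25.6) + 23.8 = 3.7 dB.
Voltage ratio = 10^(3.7/20) = 1.53.

1.53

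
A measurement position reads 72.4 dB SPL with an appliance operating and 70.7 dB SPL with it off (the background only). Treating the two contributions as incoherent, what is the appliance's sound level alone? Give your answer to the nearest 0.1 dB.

67.5 dB SPL

Remove the background by subtracting linear intensities:
L_src = 10·log₁₀(10^(72.4/10) − 10^(70.7/10)) = 10·log₁₀(5629000) = 67.5 dB SPL.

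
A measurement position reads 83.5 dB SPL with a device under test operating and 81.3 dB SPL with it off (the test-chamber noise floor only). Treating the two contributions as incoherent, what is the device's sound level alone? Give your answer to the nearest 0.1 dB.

79.5 dB SPL

Remove the background by subtracting linear intensities:
L_src = 10·log₁₀(10^(83.5/10) − 10^(81.3/10)) = 10·log₁₀(88980000) = 79.5 dB SPL.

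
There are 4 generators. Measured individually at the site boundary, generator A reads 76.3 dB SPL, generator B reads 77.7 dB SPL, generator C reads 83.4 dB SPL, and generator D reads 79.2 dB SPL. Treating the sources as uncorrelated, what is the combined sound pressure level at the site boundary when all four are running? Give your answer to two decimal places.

86.06 dB SPL

Incoherent sources sum as intensities:
L_total = 10·log₁₀(10^(76.3/10) + 10^(77.7/10) + 10^(83.4/10) + 10^(79.2/10)) = 10·log₁₀(403500000) = 86.06 dB SPL.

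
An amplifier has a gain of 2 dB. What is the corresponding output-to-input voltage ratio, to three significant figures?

Voltage ratio = 10^(dB/20).
10^(2/20) = 10^(0.1000) = 1.26.

1.26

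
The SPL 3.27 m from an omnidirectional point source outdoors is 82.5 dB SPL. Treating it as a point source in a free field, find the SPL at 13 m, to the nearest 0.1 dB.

Free-field point source: level drops by 20·log₁₀ of the distance ratio.
ΔL = −20·log₁₀(13/3.27) = -11.99 dB, so L₂ = 82.5 + (-11.99) = 70.5 dB SPL.

70.5 dB SPL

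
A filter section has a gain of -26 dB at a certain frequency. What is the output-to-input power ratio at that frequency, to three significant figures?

0.00251

Power ratio = 10^(dB/10).
10^(-26/10) = 10^(-2.600) = 0.00251.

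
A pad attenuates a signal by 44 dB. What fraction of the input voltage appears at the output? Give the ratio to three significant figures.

0.00631

Voltage ratio = 10^(dB/20).
10^(-44/20) = 10^(-2.200) = 0.00631.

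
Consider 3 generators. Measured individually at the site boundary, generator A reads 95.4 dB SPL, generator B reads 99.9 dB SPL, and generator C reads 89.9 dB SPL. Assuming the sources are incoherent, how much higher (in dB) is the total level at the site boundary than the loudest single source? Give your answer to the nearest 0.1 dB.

1.6 dB

Uncorrelated sources add in intensity (power), not in dB.
L_total = 10·log₁₀(10^(95.4/10) + 10^(99.9/10) + 10^(89.9/10)) = 101.53 dB SPL.
Excess over the loudest (99.9 dB): 101.53 − 99.9 = 1.6 dB.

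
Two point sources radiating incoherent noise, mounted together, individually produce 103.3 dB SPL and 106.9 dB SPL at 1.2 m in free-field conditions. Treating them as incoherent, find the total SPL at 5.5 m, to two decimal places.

Combined at 1.2 m: 10·log₁₀(10^(103.3/10)+10^(106.9/10)) = 108.473 dB SPL.
Then apply −20·log₁₀(5.5/1.2) = -13.224 dB → 95.25 dB SPL.

95.25 dB SPL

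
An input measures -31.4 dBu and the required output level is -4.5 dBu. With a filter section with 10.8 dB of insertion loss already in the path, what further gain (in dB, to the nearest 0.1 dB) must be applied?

The required make-up gain is the shortfall in the dB sum.
G = -4.5 − (-31.4) + 10.8 = 37.7 dB.

37.7 dB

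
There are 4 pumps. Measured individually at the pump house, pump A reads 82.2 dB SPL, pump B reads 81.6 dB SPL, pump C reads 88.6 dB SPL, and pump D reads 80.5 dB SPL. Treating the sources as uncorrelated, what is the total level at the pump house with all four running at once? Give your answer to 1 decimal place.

Uncorrelated sources add in intensity (power), not in dB.
L_total = 10·log₁₀(10^(82.2/10) + 10^(81.6/10) + 10^(88.6/10) + 10^(80.5/10)) = 10·log₁₀(1147000000) = 90.6 dB SPL.

90.6 dB SPL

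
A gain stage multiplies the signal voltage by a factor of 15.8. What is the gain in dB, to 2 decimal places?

Voltage ratio → dB uses the 20·log₁₀ form:
20·log₁₀(15.8) = 23.97 dB.

23.97 dB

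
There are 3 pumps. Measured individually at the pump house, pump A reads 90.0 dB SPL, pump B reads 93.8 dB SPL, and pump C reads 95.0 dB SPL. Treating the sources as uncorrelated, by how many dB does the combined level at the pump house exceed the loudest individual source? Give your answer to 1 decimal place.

3.2 dB

Add the sources as powers (linear), then convert back to dB:
L_total = 10·log₁₀(10^(90.0/10) + 10^(93.8/10) + 10^(95.0/10)) = 98.17 dB SPL.
Excess over the loudest (95.0 dB): 98.17 − 95.0 = 3.2 dB.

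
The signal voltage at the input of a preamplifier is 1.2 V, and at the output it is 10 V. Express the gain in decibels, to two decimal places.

18.42 dB

Voltage ratio → dB uses the 20·log₁₀ form:
20·log₁₀(10/1.2) = 20·log₁₀(8.333) = 18.42 dB.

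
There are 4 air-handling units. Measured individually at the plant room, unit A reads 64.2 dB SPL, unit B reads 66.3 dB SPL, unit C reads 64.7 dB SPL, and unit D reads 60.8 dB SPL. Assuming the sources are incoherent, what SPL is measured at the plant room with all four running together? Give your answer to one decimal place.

70.4 dB SPL

Uncorrelated sources add in intensity (power), not in dB.
L_total = 10·log₁₀(10^(64.2/10) + 10^(66.3/10) + 10^(64.7/10) + 10^(60.8/10)) = 10·log₁₀(11050000) = 70.4 dB SPL.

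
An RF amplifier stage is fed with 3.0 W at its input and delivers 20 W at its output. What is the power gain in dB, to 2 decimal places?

Power ratio → dB uses the 10·log₁₀ form:
10·log₁₀(20/3.0) = 10·log₁₀(6.667) = 8.24 dB.

8.24 dB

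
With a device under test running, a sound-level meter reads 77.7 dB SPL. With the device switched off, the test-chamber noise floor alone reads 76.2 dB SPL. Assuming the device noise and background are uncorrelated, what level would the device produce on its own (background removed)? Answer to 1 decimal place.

Subtract intensities: L_src = 10·log₁₀(10^(L_total/10) − 10^(L_bg/10)).
L_src = 10·log₁₀(10^(77.7/10) − 10^(76.2/10)) = 10·log₁₀(17200000) = 72.4 dB SPL.

72.4 dB SPL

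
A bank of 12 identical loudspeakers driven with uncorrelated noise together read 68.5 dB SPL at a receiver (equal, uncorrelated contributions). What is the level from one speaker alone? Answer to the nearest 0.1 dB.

57.7 dB SPL

12 equal incoherent sources add 10·log₁₀(12) = 10.79 dB over one source.
L_one = 68.5 − 10.79 = 57.7 dB SPL.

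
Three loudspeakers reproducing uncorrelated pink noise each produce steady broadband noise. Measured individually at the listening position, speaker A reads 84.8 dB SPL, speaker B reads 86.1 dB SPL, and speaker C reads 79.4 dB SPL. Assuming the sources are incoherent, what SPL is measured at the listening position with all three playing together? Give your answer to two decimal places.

Add the sources as powers (linear), then convert back to dB:
L_total = 10·log₁₀(10^(84.8/10) + 10^(86.1/10) + 10^(79.4/10)) = 10·log₁₀(796500000) = 89.01 dB SPL.

89.01 dB SPL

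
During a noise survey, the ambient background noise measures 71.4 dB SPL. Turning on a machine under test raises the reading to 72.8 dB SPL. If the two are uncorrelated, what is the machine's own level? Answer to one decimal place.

Remove the background by subtracting linear intensities:
L_src = 10·log₁₀(10^(72.8/10) − 10^(71.4/10)) = 10·log₁₀(5251000) = 67.2 dB SPL.

67.2 dB SPL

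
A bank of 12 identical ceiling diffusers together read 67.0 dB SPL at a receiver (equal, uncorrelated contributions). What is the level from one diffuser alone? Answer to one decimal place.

56.2 dB SPL

12 equal incoherent sources add 10·log₁₀(12) = 10.79 dB over one source.
L_one = 67.0 − 10.79 = 56.2 dB SPL.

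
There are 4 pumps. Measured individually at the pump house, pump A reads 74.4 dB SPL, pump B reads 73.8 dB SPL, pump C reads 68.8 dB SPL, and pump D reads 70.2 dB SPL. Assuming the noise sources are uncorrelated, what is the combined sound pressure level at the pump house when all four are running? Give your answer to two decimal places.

Incoherent sources sum as intensities:
L_total = 10·log₁₀(10^(74.4/10) + 10^(73.8/10) + 10^(68.8/10) + 10^(70.2/10)) = 10·log₁₀(69590000) = 78.43 dB SPL.

78.43 dB SPL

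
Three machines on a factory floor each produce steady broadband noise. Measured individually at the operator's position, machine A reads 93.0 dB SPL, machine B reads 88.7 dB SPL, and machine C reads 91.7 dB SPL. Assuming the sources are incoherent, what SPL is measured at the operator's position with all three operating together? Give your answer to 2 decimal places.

96.25 dB SPL

Incoherent sources sum as intensities:
L_total = 10·log₁₀(10^(93.0/10) + 10^(88.7/10) + 10^(91.7/10)) = 10·log₁₀(4216000000) = 96.25 dB SPL.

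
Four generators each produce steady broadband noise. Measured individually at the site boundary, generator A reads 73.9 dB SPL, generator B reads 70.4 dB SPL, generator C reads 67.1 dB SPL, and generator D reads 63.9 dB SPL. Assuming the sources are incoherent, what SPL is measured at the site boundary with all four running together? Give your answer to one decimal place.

76.3 dB SPL

Uncorrelated sources add in intensity (power), not in dB.
L_total = 10·log₁₀(10^(73.9/10) + 10^(70.4/10) + 10^(67.1/10) + 10^(63.9/10)) = 10·log₁₀(43100000) = 76.3 dB SPL.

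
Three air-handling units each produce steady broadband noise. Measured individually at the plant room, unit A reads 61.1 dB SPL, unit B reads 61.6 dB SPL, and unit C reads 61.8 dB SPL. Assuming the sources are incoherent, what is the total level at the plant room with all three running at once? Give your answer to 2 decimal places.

Uncorrelated sources add in intensity (power), not in dB.
L_total = 10·log₁₀(10^(61.1/10) + 10^(61.6/10) + 10^(61.8/10)) = 10·log₁₀(4247000) = 66.28 dB SPL.

66.28 dB SPL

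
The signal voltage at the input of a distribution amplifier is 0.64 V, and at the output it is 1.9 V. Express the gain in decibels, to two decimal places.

9.45 dB

For a voltage ratio, dB = 20·log₁₀(V₂/V₁).
20·log₁₀(1.9/0.64) = 20·log₁₀(2.969) = 9.45 dB.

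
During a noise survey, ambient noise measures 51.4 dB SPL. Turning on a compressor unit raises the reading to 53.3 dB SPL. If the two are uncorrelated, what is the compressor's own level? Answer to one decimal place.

48.8 dB SPL

Subtract intensities: L_src = 10·log₁₀(10^(L_total/10) − 10^(L_bg/10)).
L_src = 10·log₁₀(10^(53.3/10) − 10^(51.4/10)) = 10·log₁₀(75760) = 48.8 dB SPL.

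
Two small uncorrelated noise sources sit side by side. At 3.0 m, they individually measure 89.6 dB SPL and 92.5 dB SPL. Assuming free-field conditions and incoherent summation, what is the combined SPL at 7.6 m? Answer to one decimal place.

Combined at 3.0 m: 10·log₁₀(10^(89.6/10)+10^(92.5/10)) = 94.30 dB SPL.
Then apply −20·log₁₀(7.6/3.0) = -8.07 dB → 86.2 dB SPL.

86.2 dB SPL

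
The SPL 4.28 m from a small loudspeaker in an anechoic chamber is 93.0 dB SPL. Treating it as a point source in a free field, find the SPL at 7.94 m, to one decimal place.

87.6 dB SPL

Inverse-square spreading gives ΔL = −20·log₁₀(d₂/d₁).
ΔL = −20·log₁₀(7.94/4.28) = -5.37 dB, so L₂ = 93.0 + (-5.37) = 87.6 dB SPL.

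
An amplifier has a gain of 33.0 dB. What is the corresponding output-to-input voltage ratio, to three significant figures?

Voltage ratio = 10^(dB/20).
10^(33.0/20) = 10^(1.650) = 44.7.

44.7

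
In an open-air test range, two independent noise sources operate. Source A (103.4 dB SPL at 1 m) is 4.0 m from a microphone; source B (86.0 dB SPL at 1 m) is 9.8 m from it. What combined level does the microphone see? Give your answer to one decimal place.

91.4 dB SPL

At the listener: L_A = 103.4 − 20·log₁₀(4.0) = 91.36 dB; L_B = 86.0 − 20·log₁₀(9.8) = 66.18 dB.
Combined: 10·log₁₀(10^(91.36/10)+10^(66.18/10)) = 91.4 dB SPL.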